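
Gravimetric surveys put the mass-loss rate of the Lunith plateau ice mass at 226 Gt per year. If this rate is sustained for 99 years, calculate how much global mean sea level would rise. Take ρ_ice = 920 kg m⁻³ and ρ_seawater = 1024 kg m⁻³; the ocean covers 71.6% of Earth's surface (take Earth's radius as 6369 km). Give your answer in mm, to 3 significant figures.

Total mass lost = 226 Gt/yr × 99 yr = 2.237×10^4 Gt = 2.237×10^16 kg.
ρ_w = 1024 kg m⁻³, so water volume = 2.237×10^16 / 1024 = 2.185×10^13 m³.
Δh = 2.185×10^13 / 3.65×10^14 = 0.0599 m = 59.9 mm.

≈ 59.9 mm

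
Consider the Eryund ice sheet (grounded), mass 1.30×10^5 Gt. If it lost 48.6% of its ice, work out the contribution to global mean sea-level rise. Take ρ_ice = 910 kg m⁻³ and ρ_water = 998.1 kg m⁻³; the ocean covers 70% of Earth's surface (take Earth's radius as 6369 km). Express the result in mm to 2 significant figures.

≈ 180 mm

Eryund: 0.486 × 1.30×10^5 Gt = 6.318×10^16 kg; dividing by ρ_w = 998.1 kg m⁻³ gives 6.330×10^13 m³ of water.
Spread over 3.57×10^14 m² of ocean, Δh = 6.330×10^13 / 3.57×10^14 = 0.177 m = 180 mm.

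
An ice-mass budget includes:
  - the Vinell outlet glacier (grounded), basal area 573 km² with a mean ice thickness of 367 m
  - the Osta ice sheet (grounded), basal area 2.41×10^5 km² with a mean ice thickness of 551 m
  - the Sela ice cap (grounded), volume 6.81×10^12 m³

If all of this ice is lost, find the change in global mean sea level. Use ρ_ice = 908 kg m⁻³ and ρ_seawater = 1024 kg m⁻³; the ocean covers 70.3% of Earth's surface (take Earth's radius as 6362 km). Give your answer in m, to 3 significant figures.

≈ 0.347 m

Vinell: ice volume = 573 km² × 367 m = 210.3 km³; 210.3 × (908/1024) = 186.5 km³ of water.
Osta: ice volume = 2.41×10^5 km² × 551 m = 1.328×10^5 km³; 1.328×10^5 × (908/1024) = 1.177×10^5 km³ of water.
Sela: 6.81×10^12 m³ × (908/1024) = 6.039×10^12 m³ of water.
Total added water ≈ 1.240×10^14 m³ over 3.58×10^14 m² → Δh = 0.347 m.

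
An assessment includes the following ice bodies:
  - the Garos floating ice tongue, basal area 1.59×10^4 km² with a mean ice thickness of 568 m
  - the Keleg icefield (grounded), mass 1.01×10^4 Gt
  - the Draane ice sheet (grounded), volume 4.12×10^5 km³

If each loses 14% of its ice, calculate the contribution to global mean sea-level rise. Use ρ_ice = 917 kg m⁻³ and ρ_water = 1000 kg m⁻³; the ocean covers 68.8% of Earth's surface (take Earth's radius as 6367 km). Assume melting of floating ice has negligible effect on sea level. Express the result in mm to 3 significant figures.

The Garos floating ice tongue is floating and already displaces its own weight of water, so its melt adds essentially nothing to sea level.
Keleg: 0.14 × 1.01×10^4 Gt = 1.414×10^15 kg; dividing by ρ_w = 1000 kg m⁻³ gives 1.414×10^12 m³ of water.
Draane: 0.14 × 4.12×10^5 km³ × (917/1000) = 5.289×10^4 km³ of water.
Total added water ≈ 5.431×10^13 m³ over 3.50×10^14 m² → Δh = 0.155 m = 155 mm.

≈ 155 mm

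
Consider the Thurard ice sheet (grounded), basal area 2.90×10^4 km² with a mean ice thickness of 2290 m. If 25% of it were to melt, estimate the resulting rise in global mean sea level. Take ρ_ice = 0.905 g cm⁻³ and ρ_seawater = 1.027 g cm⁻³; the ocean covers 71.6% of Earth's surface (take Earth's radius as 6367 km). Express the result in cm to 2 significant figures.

≈ 4.0 cm

Thurard: ice volume = 2.90×10^4 km² × 2290 m = 6.641×10^4 km³; 0.25 × 6.641×10^4 × (905/1027) = 1.463×10^4 km³ of water.
Spread over 3.65×10^14 m² of ocean, Δh = 1.463×10^13 / 3.65×10^14 = 0.0401 m = 4.0 cm.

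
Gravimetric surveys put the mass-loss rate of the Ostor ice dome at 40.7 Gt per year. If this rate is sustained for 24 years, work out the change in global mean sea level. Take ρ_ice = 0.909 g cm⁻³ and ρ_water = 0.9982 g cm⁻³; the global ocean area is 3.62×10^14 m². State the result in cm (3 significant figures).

≈ 0.270 cm

Total mass lost = 40.7 Gt/yr × 24 yr = 976.8 Gt = 9.768×10^14 kg.
ρ_w = 0.9982 g cm⁻³ = 998.2 kg m⁻³, so water volume = 9.768×10^14 / 998.2 = 9.786×10^11 m³.
Δh = 9.786×10^11 / 3.62×10^14 = 2.70×10^-3 m = 0.270 cm.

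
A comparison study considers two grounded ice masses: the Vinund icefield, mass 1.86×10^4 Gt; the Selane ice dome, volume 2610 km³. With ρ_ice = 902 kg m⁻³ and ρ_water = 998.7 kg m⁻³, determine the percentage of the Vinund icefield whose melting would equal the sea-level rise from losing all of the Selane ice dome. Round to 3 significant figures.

Equal sea-level rise means equal mass of meltwater, i.e. equal mass of ice lost.
Ice mass of Selane: 2.354×10^15 kg; ice mass of Vinund: 1.860×10^16 kg.
Fraction required = 2.354×10^15 / 1.860×10^16 = 0.127 → 12.7 %.

≈ 12.7 %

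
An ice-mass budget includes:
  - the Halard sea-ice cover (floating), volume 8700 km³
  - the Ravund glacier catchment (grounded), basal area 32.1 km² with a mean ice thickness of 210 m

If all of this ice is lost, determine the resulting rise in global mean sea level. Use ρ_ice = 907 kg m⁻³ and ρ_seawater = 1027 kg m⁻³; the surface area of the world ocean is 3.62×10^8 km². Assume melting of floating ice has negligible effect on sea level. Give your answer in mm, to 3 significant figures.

The Halard sea-ice cover is floating and already displaces its own weight of water, so its melt adds essentially nothing to sea level.
Ravund: ice volume = 32.1 km² × 210 m = 6.741 km³; 6.741 × (907/1027) = 5.953 km³ of water.
Total added water ≈ 5.953×10^9 m³ over 3.62×10^14 m² → Δh = 1.64×10^-5 m = 0.0164 mm.

≈ 0.0164 mm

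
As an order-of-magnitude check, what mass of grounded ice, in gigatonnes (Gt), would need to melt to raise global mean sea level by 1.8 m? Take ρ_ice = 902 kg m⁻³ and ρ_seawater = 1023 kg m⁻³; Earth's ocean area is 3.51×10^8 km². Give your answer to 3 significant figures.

≈ 6.46×10^5 Gt

Required water volume = Δh × A = 1.8 m × 3.51×10^14 m² = 6.318×10^14 m³.
ρ_w = 1023 kg m⁻³, so the mass of water = 6.318×10^14 m³ × 1023 kg m⁻³ = 6.463×10^17 kg = 6.46×10^5 Gt (and the same mass of ice, by conservation).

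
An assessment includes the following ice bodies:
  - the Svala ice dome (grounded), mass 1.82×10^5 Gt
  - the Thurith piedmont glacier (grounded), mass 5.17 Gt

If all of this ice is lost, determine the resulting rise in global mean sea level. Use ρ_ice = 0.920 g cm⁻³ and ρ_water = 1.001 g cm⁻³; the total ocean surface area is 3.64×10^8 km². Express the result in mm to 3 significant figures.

≈ 500 mm

Svala: 1.82×10^5 Gt = 1.820×10^17 kg; dividing by ρ_w = 1.001 g cm⁻³ = 1001 kg m⁻³ gives 1.818×10^14 m³ of water.
Thurith: 5.17 Gt = 5.170×10^12 kg; dividing by ρ_w = 1001 kg m⁻³ gives 5.165×10^9 m³ of water.
Total added water ≈ 1.818×10^14 m³ over 3.64×10^14 m² → Δh = 0.500 m = 500 mm.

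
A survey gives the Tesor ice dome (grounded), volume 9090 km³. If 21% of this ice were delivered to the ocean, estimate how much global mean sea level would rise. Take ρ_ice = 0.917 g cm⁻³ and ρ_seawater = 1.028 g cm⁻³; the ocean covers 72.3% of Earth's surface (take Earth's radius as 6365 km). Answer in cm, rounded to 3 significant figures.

Tesor: 0.21 × 9090 km³ × (917/1028) = 1703 km³ of water.
Spread over 3.68×10^14 m² of ocean, Δh = 1.703×10^12 / 3.68×10^14 = 4.63×10^-3 m = 0.463 cm.

≈ 0.463 cm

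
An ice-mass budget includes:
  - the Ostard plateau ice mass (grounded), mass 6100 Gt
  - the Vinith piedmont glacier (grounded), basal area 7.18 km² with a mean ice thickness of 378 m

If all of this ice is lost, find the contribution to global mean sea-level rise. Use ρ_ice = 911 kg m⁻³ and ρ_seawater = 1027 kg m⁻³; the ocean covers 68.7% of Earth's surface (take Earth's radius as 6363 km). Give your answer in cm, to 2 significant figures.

≈ 1.7 cm

Ostard: 6100 Gt = 6.100×10^15 kg; dividing by ρ_w = 1027 kg m⁻³ gives 5.940×10^12 m³ of water.
Vinith: ice volume = 7.18 km² × 378 m = 2.714 km³; 2.714 × (911/1027) = 2.407 km³ of water.
Total added water ≈ 5.942×10^12 m³ over 3.50×10^14 m² → Δh = 0.0170 m = 1.7 cm.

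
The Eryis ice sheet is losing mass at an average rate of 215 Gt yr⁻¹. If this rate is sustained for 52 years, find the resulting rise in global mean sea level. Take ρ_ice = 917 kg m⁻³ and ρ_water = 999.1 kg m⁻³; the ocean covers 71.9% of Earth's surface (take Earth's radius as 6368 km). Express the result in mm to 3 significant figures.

≈ 30.5 mm

Total mass lost = 215 Gt/yr × 52 yr = 1.118×10^4 Gt = 1.118×10^16 kg.
ρ_w = 999.1 kg m⁻³, so water volume = 1.118×10^16 / 999.1 = 1.119×10^13 m³.
Δh = 1.119×10^13 / 3.66×10^14 = 0.0305 m = 30.5 mm.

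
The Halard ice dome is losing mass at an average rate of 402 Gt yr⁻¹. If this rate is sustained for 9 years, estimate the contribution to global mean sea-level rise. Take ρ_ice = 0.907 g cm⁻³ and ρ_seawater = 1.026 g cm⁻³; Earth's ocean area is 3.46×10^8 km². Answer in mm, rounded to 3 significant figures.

Total mass lost = 402 Gt/yr × 9 yr = 3618 Gt = 3.618×10^15 kg.
ρ_w = 1.026 g cm⁻³ = 1026 kg m⁻³, so water volume = 3.618×10^15 / 1026 = 3.526×10^12 m³.
Δh = 3.526×10^12 / 3.46×10^14 = 0.0102 m = 10.2 mm.

≈ 10.2 mm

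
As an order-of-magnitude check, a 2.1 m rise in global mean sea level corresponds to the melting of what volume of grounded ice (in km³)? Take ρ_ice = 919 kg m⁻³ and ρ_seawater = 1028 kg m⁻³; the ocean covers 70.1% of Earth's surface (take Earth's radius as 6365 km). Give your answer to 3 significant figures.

Required water volume = Δh × A = 2.1 m × 3.57×10^14 m² = 7.495×10^14 m³ = 7.495×10^5 km³.
Ice volume = water volume × ρ_w/ρ_ice = 7.495×10^5 × 1028/919 = 8.38×10^5 km³.

≈ 8.38×10^5 km³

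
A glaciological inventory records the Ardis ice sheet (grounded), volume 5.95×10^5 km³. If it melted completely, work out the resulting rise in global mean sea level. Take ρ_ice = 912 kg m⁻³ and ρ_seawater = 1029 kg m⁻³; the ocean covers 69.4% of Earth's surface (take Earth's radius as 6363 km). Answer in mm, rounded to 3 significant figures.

≈ 1490 mm

Ardis: 5.95×10^5 km³ × (912/1029) = 5.273×10^5 km³ of water.
Spread over 3.53×10^14 m² of ocean, Δh = 5.273×10^14 / 3.53×10^14 = 1.49 m = 1490 mm.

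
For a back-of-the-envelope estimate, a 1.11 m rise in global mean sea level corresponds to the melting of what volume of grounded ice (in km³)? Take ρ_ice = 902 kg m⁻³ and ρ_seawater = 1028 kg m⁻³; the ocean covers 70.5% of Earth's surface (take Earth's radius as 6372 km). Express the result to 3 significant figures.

Required water volume = Δh × A = 1.11 m × 3.60×10^14 m² = 3.993×10^14 m³ = 3.993×10^5 km³.
Ice volume = water volume × ρ_w/ρ_ice = 3.993×10^5 × 1028/902 = 4.55×10^5 km³.

≈ 4.55×10^5 km³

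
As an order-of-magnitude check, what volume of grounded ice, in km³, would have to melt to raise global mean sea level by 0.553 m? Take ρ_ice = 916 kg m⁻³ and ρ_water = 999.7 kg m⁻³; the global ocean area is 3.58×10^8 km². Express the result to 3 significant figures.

≈ 2.16×10^5 km³

Required water volume = Δh × A = 0.553 m × 3.58×10^14 m² = 1.980×10^14 m³ = 1.980×10^5 km³.
Ice volume = water volume × ρ_w/ρ_ice = 1.980×10^5 × 999.7/916 = 2.16×10^5 km³.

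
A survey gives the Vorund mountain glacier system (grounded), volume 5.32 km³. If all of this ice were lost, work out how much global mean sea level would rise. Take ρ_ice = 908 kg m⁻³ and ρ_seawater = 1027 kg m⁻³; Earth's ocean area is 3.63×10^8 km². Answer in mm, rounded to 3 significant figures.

≈ 0.0130 mm

Vorund: 5.32 km³ × (908/1027) = 4.704 km³ of water.
Spread over 3.63×10^14 m² of ocean, Δh = 4.704×10^9 / 3.63×10^14 = 1.30×10^-5 m = 0.0130 mm.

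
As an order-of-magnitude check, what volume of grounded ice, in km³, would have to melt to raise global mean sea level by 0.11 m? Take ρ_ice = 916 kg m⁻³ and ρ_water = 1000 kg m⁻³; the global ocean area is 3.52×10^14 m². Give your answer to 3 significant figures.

≈ 4.23×10^4 km³

Required water volume = Δh × A = 0.11 m × 3.52×10^14 m² = 3.872×10^13 m³ = 3.872×10^4 km³.
Ice volume = water volume × ρ_w/ρ_ice = 3.872×10^4 × 1000/916 = 4.23×10^4 km³.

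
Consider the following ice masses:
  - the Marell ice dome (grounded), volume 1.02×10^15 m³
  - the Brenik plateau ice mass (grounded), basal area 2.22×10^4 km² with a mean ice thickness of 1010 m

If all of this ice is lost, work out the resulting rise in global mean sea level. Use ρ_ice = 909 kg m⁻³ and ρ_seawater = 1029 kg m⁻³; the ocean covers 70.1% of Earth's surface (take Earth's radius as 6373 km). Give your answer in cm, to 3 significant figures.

≈ 257 cm

Marell: 1.02×10^15 m³ × (909/1029) = 9.010×10^14 m³ of water.
Brenik: ice volume = 2.22×10^4 km² × 1010 m = 2.242×10^4 km³; 2.242×10^4 × (909/1029) = 1.981×10^4 km³ of water.
Total added water ≈ 9.209×10^14 m³ over 3.58×10^14 m² → Δh = 2.57 m = 257 cm.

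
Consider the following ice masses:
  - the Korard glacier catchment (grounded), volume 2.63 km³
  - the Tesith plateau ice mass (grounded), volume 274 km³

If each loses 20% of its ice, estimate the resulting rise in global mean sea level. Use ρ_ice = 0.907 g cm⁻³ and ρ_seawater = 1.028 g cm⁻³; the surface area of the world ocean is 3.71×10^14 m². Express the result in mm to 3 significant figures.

Korard: 0.2 × 2.63 km³ × (907/1028) = 0.4641 km³ of water.
Tesith: 0.2 × 274 km³ × (907/1028) = 48.35 km³ of water.
Total added water ≈ 4.881×10^10 m³ over 3.71×10^14 m² → Δh = 1.32×10^-4 m = 0.132 mm.

≈ 0.132 mm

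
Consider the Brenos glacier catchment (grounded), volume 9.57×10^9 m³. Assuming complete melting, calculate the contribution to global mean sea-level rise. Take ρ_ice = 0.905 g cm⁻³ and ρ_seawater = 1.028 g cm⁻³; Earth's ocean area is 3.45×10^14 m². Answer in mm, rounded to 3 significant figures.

≈ 0.0244 mm

Brenos: 9.57×10^9 m³ × (905/1028) = 8.425×10^9 m³ of water.
Spread over 3.45×10^14 m² of ocean, Δh = 8.425×10^9 / 3.45×10^14 = 2.44×10^-5 m = 0.0244 mm.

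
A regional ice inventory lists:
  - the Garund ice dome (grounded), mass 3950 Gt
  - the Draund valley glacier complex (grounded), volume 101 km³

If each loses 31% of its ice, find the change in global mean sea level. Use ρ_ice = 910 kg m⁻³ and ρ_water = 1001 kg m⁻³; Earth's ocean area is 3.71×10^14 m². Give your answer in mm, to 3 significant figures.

Garund: 0.31 × 3950 Gt = 1.224×10^15 kg; dividing by ρ_w = 1001 kg m⁻³ gives 1.223×10^12 m³ of water.
Draund: 0.31 × 101 km³ × (910/1001) = 28.46 km³ of water.
Total added water ≈ 1.252×10^12 m³ over 3.71×10^14 m² → Δh = 3.37×10^-3 m = 3.37 mm.

≈ 3.37 mm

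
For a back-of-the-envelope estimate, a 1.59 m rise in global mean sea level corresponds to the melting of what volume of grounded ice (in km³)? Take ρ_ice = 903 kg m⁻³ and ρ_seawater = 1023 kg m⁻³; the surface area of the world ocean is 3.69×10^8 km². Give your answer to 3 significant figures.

≈ 6.65×10^5 km³

Required water volume = Δh × A = 1.59 m × 3.69×10^14 m² = 5.867×10^14 m³ = 5.867×10^5 km³.
Ice volume = water volume × ρ_w/ρ_ice = 5.867×10^5 × 1023/903 = 6.65×10^5 km³.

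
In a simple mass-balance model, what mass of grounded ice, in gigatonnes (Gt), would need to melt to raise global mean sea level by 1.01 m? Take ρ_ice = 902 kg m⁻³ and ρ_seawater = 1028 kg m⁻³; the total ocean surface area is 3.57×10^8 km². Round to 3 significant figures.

≈ 3.71×10^5 Gt

Required water volume = Δh × A = 1.01 m × 3.57×10^14 m² = 3.606×10^14 m³.
ρ_w = 1028 kg m⁻³, so the mass of water = 3.606×10^14 m³ × 1028 kg m⁻³ = 3.707×10^17 kg = 3.71×10^5 Gt (and the same mass of ice, by conservation).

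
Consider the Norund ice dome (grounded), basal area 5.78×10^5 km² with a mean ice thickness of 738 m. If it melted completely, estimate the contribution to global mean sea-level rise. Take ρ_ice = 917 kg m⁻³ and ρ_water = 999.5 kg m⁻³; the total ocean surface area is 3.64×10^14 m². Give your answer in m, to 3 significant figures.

Norund: ice volume = 5.78×10^5 km² × 738 m = 4.266×10^5 km³; 4.266×10^5 × (917/999.5) = 3.914×10^5 km³ of water.
Spread over 3.64×10^14 m² of ocean, Δh = 3.914×10^14 / 3.64×10^14 = 1.08 m.

≈ 1.08 m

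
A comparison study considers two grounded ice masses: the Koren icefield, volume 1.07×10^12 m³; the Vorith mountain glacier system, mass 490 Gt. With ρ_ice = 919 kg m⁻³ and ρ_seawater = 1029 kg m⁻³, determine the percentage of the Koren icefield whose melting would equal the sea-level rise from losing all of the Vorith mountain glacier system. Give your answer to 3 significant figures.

≈ 49.8 %

Equal sea-level rise means equal mass of meltwater, i.e. equal mass of ice lost.
Ice mass of Vorith: 4.900×10^14 kg; ice mass of Koren: 9.833×10^14 kg.
Fraction required = 4.900×10^14 / 9.833×10^14 = 0.498 → 49.8 %.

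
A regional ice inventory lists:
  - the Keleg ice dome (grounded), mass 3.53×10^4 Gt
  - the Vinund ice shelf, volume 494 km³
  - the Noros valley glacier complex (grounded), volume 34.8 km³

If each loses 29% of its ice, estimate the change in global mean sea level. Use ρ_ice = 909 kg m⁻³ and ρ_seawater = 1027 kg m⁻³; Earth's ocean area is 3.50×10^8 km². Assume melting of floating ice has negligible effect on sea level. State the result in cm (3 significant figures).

≈ 2.85 cm

Keleg: 0.29 × 3.53×10^4 Gt = 1.024×10^16 kg; dividing by ρ_w = 1027 kg m⁻³ gives 9.968×10^12 m³ of water.
The Vinund ice shelf is floating and already displaces its own weight of water, so its melt adds essentially nothing to sea level.
Noros: 0.29 × 34.8 km³ × (909/1027) = 8.932 km³ of water.
Total added water ≈ 9.977×10^12 m³ over 3.50×10^14 m² → Δh = 0.0285 m = 2.85 cm.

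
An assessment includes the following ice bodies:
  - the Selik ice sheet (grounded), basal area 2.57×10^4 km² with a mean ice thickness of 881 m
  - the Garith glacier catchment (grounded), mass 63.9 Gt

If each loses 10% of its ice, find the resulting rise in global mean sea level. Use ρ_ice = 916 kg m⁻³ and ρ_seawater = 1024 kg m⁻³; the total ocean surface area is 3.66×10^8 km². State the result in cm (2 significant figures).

Selik: ice volume = 2.57×10^4 km² × 881 m = 2.264×10^4 km³; 0.1 × 2.264×10^4 × (916/1024) = 2025 km³ of water.
Garith: 0.1 × 63.9 Gt = 6.390×10^12 kg; dividing by ρ_w = 1024 kg m⁻³ gives 6.240×10^9 m³ of water.
Total added water ≈ 2.032×10^12 m³ over 3.66×10^14 m² → Δh = 5.55×10^-3 m = 0.56 cm.

≈ 0.56 cm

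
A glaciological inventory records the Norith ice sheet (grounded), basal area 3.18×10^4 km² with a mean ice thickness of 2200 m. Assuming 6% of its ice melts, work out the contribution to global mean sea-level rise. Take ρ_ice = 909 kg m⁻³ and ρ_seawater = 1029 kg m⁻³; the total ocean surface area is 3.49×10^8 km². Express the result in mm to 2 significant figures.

Norith: ice volume = 3.18×10^4 km² × 2200 m = 6.996×10^4 km³; 0.06 × 6.996×10^4 × (909/1029) = 3708 km³ of water.
Spread over 3.49×10^14 m² of ocean, Δh = 3.708×10^12 / 3.49×10^14 = 0.0106 m = 11 mm.

≈ 11 mm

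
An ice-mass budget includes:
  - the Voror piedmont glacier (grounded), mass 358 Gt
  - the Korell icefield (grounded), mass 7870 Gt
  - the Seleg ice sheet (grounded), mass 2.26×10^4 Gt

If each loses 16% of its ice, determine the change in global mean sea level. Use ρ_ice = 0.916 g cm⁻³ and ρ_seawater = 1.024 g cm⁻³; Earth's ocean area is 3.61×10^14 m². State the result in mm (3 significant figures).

≈ 13.3 mm

Voror: 0.16 × 358 Gt = 5.728×10^13 kg; dividing by ρ_w = 1.024 g cm⁻³ = 1024 kg m⁻³ gives 5.594×10^10 m³ of water.
Korell: 0.16 × 7870 Gt = 1.259×10^15 kg; dividing by ρ_w = 1024 kg m⁻³ gives 1.230×10^12 m³ of water.
Seleg: 0.16 × 2.26×10^4 Gt = 3.616×10^15 kg; dividing by ρ_w = 1024 kg m⁻³ gives 3.531×10^12 m³ of water.
Total added water ≈ 4.817×10^12 m³ over 3.61×10^14 m² → Δh = 0.0133 m = 13.3 mm.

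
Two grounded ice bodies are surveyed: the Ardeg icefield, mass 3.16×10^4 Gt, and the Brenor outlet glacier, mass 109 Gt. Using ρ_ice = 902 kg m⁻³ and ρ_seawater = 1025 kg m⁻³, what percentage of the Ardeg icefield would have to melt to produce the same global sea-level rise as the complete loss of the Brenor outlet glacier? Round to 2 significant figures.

Equal sea-level rise means equal mass of meltwater, i.e. equal mass of ice lost.
Ice mass of Brenor: 1.090×10^14 kg; ice mass of Ardeg: 3.160×10^16 kg.
Fraction required = 1.090×10^14 / 3.160×10^16 = 3.45×10^-3 → 0.34 %.

≈ 0.34 %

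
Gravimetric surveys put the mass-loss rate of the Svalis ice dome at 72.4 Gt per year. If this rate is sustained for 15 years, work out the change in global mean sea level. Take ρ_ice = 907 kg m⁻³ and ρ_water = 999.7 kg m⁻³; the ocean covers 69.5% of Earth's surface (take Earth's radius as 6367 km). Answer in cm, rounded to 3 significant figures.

≈ 0.307 cm

Total mass lost = 72.4 Gt/yr × 15 yr = 1086 Gt = 1.086×10^15 kg.
ρ_w = 999.7 kg m⁻³, so water volume = 1.086×10^15 / 999.7 = 1.086×10^12 m³.
Δh = 1.086×10^12 / 3.54×10^14 = 3.07×10^-3 m = 0.307 cm.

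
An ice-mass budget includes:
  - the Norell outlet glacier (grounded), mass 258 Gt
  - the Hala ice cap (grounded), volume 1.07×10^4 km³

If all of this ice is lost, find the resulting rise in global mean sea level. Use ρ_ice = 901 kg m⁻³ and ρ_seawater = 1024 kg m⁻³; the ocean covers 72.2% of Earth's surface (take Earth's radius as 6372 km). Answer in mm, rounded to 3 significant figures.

≈ 26.2 mm

Norell: 258 Gt = 2.580×10^14 kg; dividing by ρ_w = 1024 kg m⁻³ gives 2.520×10^11 m³ of water.
Hala: 1.07×10^4 km³ × (901/1024) = 9415 km³ of water.
Total added water ≈ 9.667×10^12 m³ over 3.68×10^14 m² → Δh = 0.0262 m = 26.2 mm.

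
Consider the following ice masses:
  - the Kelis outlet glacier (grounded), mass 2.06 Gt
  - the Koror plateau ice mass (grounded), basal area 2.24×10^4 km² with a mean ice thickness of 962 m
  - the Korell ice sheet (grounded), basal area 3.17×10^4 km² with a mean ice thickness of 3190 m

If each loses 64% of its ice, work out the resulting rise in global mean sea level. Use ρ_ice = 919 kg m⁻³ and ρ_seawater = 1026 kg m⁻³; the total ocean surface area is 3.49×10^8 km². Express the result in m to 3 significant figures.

≈ 0.202 m

Kelis: 0.64 × 2.06 Gt = 1.318×10^12 kg; dividing by ρ_w = 1026 kg m⁻³ gives 1.285×10^9 m³ of water.
Koror: ice volume = 2.24×10^4 km² × 962 m = 2.155×10^4 km³; 0.64 × 2.155×10^4 × (919/1026) = 1.235×10^4 km³ of water.
Korell: ice volume = 3.17×10^4 km² × 3190 m = 1.011×10^5 km³; 0.64 × 1.011×10^5 × (919/1026) = 5.797×10^4 km³ of water.
Total added water ≈ 7.032×10^13 m³ over 3.49×10^14 m² → Δh = 0.202 m.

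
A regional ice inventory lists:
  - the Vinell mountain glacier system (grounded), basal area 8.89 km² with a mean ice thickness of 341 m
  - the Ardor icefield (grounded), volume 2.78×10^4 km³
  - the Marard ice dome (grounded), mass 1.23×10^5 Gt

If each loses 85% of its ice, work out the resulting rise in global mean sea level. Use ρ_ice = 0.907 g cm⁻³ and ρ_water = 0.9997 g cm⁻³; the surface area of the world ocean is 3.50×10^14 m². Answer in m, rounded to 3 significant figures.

Vinell: ice volume = 8.89 km² × 341 m = 3.031 km³; 0.85 × 3.031 × (907/999.7) = 2.338 km³ of water.
Ardor: 0.85 × 2.78×10^4 km³ × (907/999.7) = 2.144×10^4 km³ of water.
Marard: 0.85 × 1.23×10^5 Gt = 1.046×10^17 kg; dividing by ρ_w = 0.9997 g cm⁻³ = 999.7 kg m⁻³ gives 1.046×10^14 m³ of water.
Total added water ≈ 1.260×10^14 m³ over 3.50×10^14 m² → Δh = 0.360 m.

≈ 0.360 m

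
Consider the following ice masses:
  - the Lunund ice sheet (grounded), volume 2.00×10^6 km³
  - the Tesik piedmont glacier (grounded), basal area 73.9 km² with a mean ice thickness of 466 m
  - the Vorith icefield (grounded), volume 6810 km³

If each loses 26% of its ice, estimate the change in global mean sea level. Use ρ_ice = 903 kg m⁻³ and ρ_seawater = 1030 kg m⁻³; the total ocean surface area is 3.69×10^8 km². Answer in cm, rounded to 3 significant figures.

Lunund: 0.26 × 2.00×10^6 km³ × (903/1030) = 4.559×10^5 km³ of water.
Tesik: ice volume = 73.9 km² × 466 m = 34.44 km³; 0.26 × 34.44 × (903/1030) = 7.850 km³ of water.
Vorith: 0.26 × 6810 km³ × (903/1030) = 1552 km³ of water.
Total added water ≈ 4.574×10^14 m³ over 3.69×10^14 m² → Δh = 1.24 m = 124 cm.

≈ 124 cm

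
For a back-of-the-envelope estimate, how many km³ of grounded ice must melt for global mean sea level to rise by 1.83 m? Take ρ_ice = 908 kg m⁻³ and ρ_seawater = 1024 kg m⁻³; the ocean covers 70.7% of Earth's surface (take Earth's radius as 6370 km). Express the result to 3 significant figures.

≈ 7.44×10^5 km³

Required water volume = Δh × A = 1.83 m × 3.61×10^14 m² = 6.597×10^14 m³ = 6.597×10^5 km³.
Ice volume = water volume × ρ_w/ρ_ice = 6.597×10^5 × 1024/908 = 7.44×10^5 km³.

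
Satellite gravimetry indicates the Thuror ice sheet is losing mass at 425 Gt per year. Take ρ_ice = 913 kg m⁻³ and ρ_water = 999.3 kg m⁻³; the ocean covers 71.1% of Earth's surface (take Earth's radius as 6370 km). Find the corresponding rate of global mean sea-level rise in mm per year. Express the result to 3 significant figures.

ρ_w = 999.3 kg m⁻³. Annual water volume added = 425 Gt / ρ_w = 4.250×10^14 kg / 999.3 kg m⁻³ = 4.253×10^11 m³.
Δh per year = 4.253×10^11 / 3.63×10^14 = 1.17×10^-3 m = 1.17 mm.

≈ 1.17 mm/yr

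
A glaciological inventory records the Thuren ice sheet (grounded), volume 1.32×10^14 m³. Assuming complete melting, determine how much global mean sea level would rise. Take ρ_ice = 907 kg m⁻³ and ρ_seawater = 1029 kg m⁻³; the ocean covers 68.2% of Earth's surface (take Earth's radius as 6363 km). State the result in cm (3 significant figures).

≈ 33.5 cm

Thuren: 1.32×10^14 m³ × (907/1029) = 1.163×10^14 m³ of water.
Spread over 3.47×10^14 m² of ocean, Δh = 1.163×10^14 / 3.47×10^14 = 0.335 m = 33.5 cm.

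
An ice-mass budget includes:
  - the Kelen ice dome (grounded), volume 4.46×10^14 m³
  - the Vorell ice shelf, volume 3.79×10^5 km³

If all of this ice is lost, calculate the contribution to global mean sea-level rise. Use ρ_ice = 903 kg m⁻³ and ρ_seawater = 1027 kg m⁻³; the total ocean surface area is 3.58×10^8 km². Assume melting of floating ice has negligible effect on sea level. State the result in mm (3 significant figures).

Kelen: 4.46×10^14 m³ × (903/1027) = 3.921×10^14 m³ of water.
The Vorell ice shelf is floating and already displaces its own weight of water, so its melt adds essentially nothing to sea level.
Total added water ≈ 3.921×10^14 m³ over 3.58×10^14 m² → Δh = 1.10 m = 1100 mm.

≈ 1100 mm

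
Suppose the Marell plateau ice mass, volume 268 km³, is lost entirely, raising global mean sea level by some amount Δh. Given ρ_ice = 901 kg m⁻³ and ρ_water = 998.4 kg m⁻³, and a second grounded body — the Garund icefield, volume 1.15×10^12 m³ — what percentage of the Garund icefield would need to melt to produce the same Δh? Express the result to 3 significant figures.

Equal sea-level rise means equal mass of meltwater, i.e. equal mass of ice lost.
Ice mass of Marell: 2.415×10^14 kg; ice mass of Garund: 1.036×10^15 kg.
Fraction required = 2.415×10^14 / 1.036×10^15 = 0.233 → 23.3 %.

≈ 23.3 %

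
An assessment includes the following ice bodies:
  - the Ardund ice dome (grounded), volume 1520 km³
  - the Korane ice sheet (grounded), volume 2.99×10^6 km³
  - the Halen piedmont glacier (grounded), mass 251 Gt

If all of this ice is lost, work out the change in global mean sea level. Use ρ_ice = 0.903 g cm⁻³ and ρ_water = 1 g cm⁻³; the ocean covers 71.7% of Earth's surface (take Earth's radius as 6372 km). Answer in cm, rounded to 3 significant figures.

≈ 738 cm

Ardund: 1520 km³ × (903/1000) = 1373 km³ of water.
Korane: 2.99×10^6 km³ × (903/1000) = 2.700×10^6 km³ of water.
Halen: 251 Gt = 2.510×10^14 kg; dividing by ρ_w = 1 g cm⁻³ = 1000 kg m⁻³ gives 2.510×10^11 m³ of water.
Total added water ≈ 2.702×10^15 m³ over 3.66×10^14 m² → Δh = 7.38 m = 738 cm.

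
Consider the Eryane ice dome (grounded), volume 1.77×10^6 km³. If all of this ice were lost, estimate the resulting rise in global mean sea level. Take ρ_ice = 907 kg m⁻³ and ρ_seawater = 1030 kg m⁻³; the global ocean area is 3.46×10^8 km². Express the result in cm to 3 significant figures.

Eryane: 1.77×10^6 km³ × (907/1030) = 1.559×10^6 km³ of water.
Spread over 3.46×10^14 m² of ocean, Δh = 1.559×10^15 / 3.46×10^14 = 4.50 m = 450 cm.

≈ 450 cm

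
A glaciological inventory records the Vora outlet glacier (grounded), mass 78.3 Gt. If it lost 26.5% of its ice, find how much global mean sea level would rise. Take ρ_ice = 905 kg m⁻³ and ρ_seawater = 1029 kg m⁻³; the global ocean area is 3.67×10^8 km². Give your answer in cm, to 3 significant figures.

≈ 5.49×10^-3 cm

Vora: 0.265 × 78.3 Gt = 2.075×10^13 kg; dividing by ρ_w = 1029 kg m⁻³ gives 2.016×10^10 m³ of water.
Spread over 3.67×10^14 m² of ocean, Δh = 2.016×10^10 / 3.67×10^14 = 5.49×10^-5 m = 5.49×10^-3 cm.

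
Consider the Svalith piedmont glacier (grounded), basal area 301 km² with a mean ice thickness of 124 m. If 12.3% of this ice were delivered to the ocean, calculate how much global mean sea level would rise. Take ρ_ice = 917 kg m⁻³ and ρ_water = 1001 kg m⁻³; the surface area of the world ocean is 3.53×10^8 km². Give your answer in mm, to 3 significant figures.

≈ 0.0119 mm

Svalith: ice volume = 301 km² × 124 m = 37.32 km³; 0.123 × 37.32 × (917/1001) = 4.206 km³ of water.
Spread over 3.53×10^14 m² of ocean, Δh = 4.206×10^9 / 3.53×10^14 = 1.19×10^-5 m = 0.0119 mm.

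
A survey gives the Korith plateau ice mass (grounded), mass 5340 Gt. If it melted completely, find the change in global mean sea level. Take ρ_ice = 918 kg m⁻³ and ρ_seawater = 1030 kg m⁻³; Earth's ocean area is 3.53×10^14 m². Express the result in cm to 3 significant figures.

≈ 1.47 cm

Korith: 5340 Gt = 5.340×10^15 kg; dividing by ρ_w = 1030 kg m⁻³ gives 5.184×10^12 m³ of water.
Spread over 3.53×10^14 m² of ocean, Δh = 5.184×10^12 / 3.53×10^14 = 0.0147 m = 1.47 cm.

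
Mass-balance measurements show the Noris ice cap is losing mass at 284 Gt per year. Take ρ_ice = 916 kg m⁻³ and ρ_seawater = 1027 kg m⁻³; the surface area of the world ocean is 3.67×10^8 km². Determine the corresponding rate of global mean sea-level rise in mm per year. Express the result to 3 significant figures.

≈ 0.753 mm/yr

ρ_w = 1027 kg m⁻³. Annual water volume added = 284 Gt / ρ_w = 2.840×10^14 kg / 1027 kg m⁻³ = 2.765×10^11 m³.
Δh per year = 2.765×10^11 / 3.67×10^14 = 7.53×10^-4 m = 0.753 mm.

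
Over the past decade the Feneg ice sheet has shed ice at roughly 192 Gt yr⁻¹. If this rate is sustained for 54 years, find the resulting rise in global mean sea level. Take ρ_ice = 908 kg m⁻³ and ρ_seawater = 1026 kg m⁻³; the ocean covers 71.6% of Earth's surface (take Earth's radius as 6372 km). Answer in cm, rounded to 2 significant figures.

≈ 2.8 cm

Total mass lost = 192 Gt/yr × 54 yr = 1.037×10^4 Gt = 1.037×10^16 kg.
ρ_w = 1026 kg m⁻³, so water volume = 1.037×10^16 / 1026 = 1.011×10^13 m³.
Δh = 1.011×10^13 / 3.65×10^14 = 0.0277 m = 2.8 cm.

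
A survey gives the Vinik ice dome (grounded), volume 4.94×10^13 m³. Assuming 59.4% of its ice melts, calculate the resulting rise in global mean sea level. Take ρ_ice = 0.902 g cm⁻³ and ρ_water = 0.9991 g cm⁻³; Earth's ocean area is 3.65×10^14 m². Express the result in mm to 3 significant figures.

≈ 72.6 mm

Vinik: 0.594 × 4.94×10^13 m³ × (902/999.1) = 2.649×10^13 m³ of water.
Spread over 3.65×10^14 m² of ocean, Δh = 2.649×10^13 / 3.65×10^14 = 0.0726 m = 72.6 mm.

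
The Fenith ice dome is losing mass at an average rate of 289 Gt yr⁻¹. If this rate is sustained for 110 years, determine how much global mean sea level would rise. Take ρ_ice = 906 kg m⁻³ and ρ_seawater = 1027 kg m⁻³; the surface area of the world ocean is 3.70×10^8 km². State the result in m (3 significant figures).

≈ 0.0837 m

Total mass lost = 289 Gt/yr × 110 yr = 3.179×10^4 Gt = 3.179×10^16 kg.
ρ_w = 1027 kg m⁻³, so water volume = 3.179×10^16 / 1027 = 3.095×10^13 m³.
Δh = 3.095×10^13 / 3.70×10^14 = 0.0837 m.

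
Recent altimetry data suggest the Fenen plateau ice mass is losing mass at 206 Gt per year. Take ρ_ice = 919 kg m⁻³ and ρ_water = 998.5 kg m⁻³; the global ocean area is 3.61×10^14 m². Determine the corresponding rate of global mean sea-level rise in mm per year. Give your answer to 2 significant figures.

≈ 0.57 mm/yr

ρ_w = 998.5 kg m⁻³. Annual water volume added = 206 Gt / ρ_w = 2.060×10^14 kg / 998.5 kg m⁻³ = 2.063×10^11 m³.
Δh per year = 2.063×10^11 / 3.61×10^14 = 5.71×10^-4 m = 0.57 mm.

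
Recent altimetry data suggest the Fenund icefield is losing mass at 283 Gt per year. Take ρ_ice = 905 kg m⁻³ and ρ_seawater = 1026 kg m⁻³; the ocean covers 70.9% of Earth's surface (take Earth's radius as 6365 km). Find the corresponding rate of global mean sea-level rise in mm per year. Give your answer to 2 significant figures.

ρ_w = 1026 kg m⁻³. Annual water volume added = 283 Gt / ρ_w = 2.830×10^14 kg / 1026 kg m⁻³ = 2.758×10^11 m³.
Δh per year = 2.758×10^11 / 3.61×10^14 = 7.64×10^-4 m = 0.76 mm.

≈ 0.76 mm/yr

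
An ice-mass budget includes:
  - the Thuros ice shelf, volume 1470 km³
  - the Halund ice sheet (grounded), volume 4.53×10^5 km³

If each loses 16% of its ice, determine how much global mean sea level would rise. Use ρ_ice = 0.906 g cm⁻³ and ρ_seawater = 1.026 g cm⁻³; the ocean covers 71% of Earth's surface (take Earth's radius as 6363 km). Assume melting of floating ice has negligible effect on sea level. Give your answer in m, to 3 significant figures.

≈ 0.177 m

The Thuros ice shelf is floating and already displaces its own weight of water, so its melt adds essentially nothing to sea level.
Halund: 0.16 × 4.53×10^5 km³ × (906/1026) = 6.400×10^4 km³ of water.
Total added water ≈ 6.400×10^13 m³ over 3.61×10^14 m² → Δh = 0.177 m.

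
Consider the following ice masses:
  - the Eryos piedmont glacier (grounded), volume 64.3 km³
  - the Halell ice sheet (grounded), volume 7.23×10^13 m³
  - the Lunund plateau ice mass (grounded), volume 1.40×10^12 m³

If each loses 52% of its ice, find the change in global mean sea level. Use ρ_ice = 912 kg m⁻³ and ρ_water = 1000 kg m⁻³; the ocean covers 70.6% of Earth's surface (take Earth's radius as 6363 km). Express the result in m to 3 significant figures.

≈ 0.0974 m

Eryos: 0.52 × 64.3 km³ × (912/1000) = 30.49 km³ of water.
Halell: 0.52 × 7.23×10^13 m³ × (912/1000) = 3.429×10^13 m³ of water.
Lunund: 0.52 × 1.40×10^12 m³ × (912/1000) = 6.639×10^11 m³ of water.
Total added water ≈ 3.498×10^13 m³ over 3.59×10^14 m² → Δh = 0.0974 m.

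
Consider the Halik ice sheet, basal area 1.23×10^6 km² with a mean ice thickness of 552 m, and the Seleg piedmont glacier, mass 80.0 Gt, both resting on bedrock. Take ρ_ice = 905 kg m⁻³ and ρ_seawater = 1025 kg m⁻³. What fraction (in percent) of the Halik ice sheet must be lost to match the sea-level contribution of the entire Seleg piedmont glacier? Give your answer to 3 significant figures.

≈ 0.0130 %

Equal sea-level rise means equal mass of meltwater, i.e. equal mass of ice lost.
Ice mass of Seleg: 8.000×10^13 kg; ice mass of Halik: 6.145×10^17 kg.
Fraction required = 8.000×10^13 / 6.145×10^17 = 1.30×10^-4 → 0.0130 %.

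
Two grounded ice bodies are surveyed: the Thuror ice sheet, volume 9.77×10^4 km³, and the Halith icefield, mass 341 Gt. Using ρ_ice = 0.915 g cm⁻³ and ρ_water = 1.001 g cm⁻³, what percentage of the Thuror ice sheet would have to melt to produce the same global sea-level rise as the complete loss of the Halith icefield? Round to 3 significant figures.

Equal sea-level rise means equal mass of meltwater, i.e. equal mass of ice lost.
Ice mass of Halith: 3.410×10^14 kg; ice mass of Thuror: 8.940×10^16 kg.
Fraction required = 3.410×10^14 / 8.940×10^16 = 3.81×10^-3 → 0.381 %.

≈ 0.381 %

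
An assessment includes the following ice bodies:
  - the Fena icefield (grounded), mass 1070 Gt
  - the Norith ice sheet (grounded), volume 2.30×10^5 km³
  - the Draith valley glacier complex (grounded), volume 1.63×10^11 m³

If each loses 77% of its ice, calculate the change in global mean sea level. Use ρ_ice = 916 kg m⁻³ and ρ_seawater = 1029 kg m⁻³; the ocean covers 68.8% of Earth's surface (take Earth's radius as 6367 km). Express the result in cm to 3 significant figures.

≈ 45.2 cm

Fena: 0.77 × 1070 Gt = 8.239×10^14 kg; dividing by ρ_w = 1029 kg m⁻³ gives 8.007×10^11 m³ of water.
Norith: 0.77 × 2.30×10^5 km³ × (916/1029) = 1.577×10^5 km³ of water.
Draith: 0.77 × 1.63×10^11 m³ × (916/1029) = 1.117×10^11 m³ of water.
Total added water ≈ 1.586×10^14 m³ over 3.50×10^14 m² → Δh = 0.452 m = 45.2 cm.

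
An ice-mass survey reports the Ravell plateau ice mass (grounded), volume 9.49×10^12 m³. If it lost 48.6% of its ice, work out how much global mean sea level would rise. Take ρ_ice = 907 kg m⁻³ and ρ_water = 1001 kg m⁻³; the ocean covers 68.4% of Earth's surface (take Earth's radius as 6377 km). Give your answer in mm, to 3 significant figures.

≈ 12.0 mm

Ravell: 0.486 × 9.49×10^12 m³ × (907/1001) = 4.179×10^12 m³ of water.
Spread over 3.50×10^14 m² of ocean, Δh = 4.179×10^12 / 3.50×10^14 = 0.0120 m = 12.0 mm.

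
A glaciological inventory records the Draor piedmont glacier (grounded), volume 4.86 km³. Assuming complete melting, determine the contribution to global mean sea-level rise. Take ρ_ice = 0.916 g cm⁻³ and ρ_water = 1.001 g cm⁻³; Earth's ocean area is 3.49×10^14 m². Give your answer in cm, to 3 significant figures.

Draor: 4.86 km³ × (916/1001) = 4.447 km³ of water.
Spread over 3.49×10^14 m² of ocean, Δh = 4.447×10^9 / 3.49×10^14 = 1.27×10^-5 m = 1.27×10^-3 cm.

≈ 1.27×10^-3 cm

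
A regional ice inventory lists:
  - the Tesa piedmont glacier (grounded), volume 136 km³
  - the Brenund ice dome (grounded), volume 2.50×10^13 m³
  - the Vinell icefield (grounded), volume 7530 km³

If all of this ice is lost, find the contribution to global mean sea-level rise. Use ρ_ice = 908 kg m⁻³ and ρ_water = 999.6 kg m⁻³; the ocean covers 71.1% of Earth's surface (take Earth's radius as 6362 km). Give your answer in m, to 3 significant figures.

Tesa: 136 km³ × (908/999.6) = 123.5 km³ of water.
Brenund: 2.50×10^13 m³ × (908/999.6) = 2.271×10^13 m³ of water.
Vinell: 7530 km³ × (908/999.6) = 6840 km³ of water.
Total added water ≈ 2.967×10^13 m³ over 3.62×10^14 m² → Δh = 0.0821 m.

≈ 0.0821 m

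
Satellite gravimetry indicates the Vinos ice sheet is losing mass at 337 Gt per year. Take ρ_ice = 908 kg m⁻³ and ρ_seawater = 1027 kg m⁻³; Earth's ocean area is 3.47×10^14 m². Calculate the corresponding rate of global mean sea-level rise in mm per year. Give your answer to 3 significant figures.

ρ_w = 1027 kg m⁻³. Annual water volume added = 337 Gt / ρ_w = 3.370×10^14 kg / 1027 kg m⁻³ = 3.281×10^11 m³.
Δh per year = 3.281×10^11 / 3.47×10^14 = 9.46×10^-4 m = 0.946 mm.

≈ 0.946 mm/yr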